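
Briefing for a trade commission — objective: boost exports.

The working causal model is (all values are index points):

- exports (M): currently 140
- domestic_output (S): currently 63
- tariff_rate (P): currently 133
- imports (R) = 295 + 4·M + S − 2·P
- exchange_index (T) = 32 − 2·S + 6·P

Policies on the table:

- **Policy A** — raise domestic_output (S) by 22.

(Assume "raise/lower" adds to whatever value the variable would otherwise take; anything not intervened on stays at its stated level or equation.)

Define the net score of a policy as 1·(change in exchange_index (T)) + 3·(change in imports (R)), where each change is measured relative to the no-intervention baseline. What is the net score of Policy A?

Baseline:
  M = 140
  S = 63
  P = 133
  R = 295 + 4·140 + 63 − 2·133 = 652
  T = 32 − 2·63 + 6·133 = 704
Policy A (S + 22):
  M = 140
  S = 63 + 22 = 85
  P = 133
  R = 295 + 4·140 + 85 − 2·133 = 674
  T = 32 − 2·85 + 6·133 = 660
ΔT = 660 − 704 = -44; ΔR = 674 − 652 = 22
Score = 1·(-44) + 3·22 = 22

22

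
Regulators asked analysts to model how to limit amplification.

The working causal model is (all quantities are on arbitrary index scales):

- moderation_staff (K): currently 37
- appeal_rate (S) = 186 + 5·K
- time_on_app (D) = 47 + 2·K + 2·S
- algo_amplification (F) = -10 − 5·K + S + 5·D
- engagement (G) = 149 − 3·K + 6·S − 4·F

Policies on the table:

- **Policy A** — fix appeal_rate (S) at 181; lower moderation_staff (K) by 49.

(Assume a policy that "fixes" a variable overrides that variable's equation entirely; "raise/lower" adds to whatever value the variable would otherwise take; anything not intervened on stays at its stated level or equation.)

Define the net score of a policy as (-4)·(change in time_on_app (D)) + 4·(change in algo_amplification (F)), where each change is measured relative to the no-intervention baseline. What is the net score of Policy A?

-7428

Baseline:
  K = 37
  S = 186 + 5·37 = 371
  D = 47 + 2·37 + 2·371 = 863
  F = -10 − 5·37 + 371 + 5·863 = 4491
Policy A (S := 181, K − 49):
  K = 37 − 49 = -12
  S = 181
  D = 47 + 2·(-12) + 2·181 = 385
  F = -10 − 5·(-12) + 181 + 5·385 = 2156
ΔD = 385 − 863 = -478; ΔF = 2156 − 4491 = -2335
Score = (-4)·(-478) + 4·(-2335) = -7428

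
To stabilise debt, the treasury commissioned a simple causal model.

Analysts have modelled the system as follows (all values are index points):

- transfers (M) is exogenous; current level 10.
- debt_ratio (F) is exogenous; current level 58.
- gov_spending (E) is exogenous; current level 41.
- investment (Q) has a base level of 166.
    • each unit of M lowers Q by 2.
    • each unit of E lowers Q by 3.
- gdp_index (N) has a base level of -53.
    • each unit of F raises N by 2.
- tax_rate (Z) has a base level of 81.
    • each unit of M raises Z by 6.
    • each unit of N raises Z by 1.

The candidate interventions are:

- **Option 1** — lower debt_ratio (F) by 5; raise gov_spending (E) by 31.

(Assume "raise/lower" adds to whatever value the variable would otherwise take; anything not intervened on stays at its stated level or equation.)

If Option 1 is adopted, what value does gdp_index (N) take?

Option 1 (F − 5, E + 31):
  F = 58 − 5 = 53
  N = -53 + 2·53 = 53

53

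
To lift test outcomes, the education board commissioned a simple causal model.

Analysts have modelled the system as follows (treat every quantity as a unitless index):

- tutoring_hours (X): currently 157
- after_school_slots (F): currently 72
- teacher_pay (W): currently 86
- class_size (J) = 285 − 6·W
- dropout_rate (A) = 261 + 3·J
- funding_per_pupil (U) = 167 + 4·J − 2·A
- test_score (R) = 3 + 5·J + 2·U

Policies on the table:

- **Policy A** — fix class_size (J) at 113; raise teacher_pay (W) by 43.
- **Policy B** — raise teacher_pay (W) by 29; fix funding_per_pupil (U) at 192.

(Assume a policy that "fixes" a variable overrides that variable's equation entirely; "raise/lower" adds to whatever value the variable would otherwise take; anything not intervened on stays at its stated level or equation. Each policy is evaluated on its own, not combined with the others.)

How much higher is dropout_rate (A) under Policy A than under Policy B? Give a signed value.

Policy A (J := 113, W + 43):
  W = 86 + 43 = 129
  J = 113
  A = 261 + 3·113 = 600
Policy B (W + 29, U := 192):
  W = 86 + 29 = 115
  J = 285 − 6·115 = -405
  A = 261 + 3·(-405) = -954
A: 600 − (-954) = 1554

1554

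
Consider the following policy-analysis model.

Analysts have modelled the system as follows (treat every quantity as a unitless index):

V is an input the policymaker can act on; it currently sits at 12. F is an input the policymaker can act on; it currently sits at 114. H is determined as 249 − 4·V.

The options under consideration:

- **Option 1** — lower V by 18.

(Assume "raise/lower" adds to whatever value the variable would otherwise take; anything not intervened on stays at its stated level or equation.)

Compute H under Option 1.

Option 1 (V − 18):
  V = 12 − 18 = -6
  H = 249 − 4·(-6) = 273

273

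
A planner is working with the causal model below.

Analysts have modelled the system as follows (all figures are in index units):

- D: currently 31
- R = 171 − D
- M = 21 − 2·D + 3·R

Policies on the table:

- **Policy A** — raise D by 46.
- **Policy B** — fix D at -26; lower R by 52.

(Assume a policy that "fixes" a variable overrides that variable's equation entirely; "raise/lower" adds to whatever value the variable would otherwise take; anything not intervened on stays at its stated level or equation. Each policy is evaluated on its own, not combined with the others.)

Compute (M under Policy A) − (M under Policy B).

-359

Policy A (D + 46):
  D = 31 + 46 = 77
  R = 171 − 77 = 94
  M = 21 − 2·77 + 3·94 = 149
Policy B (D := -26, R − 52):
  D = -26
  R = 171 − (-26) (−52 from intervention) = 145
  M = 21 − 2·(-26) + 3·145 = 508
M: 149 − 508 = -359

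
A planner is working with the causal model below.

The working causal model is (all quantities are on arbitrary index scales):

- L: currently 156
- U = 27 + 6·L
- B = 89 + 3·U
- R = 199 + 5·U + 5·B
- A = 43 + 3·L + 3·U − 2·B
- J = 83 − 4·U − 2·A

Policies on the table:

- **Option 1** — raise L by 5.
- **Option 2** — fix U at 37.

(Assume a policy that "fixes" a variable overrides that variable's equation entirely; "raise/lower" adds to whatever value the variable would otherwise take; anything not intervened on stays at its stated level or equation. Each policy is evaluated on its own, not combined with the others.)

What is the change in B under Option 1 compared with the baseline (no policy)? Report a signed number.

90

Baseline:
  L = 156
  U = 27 + 6·156 = 963
  B = 89 + 3·963 = 2978
Option 1 (L + 5):
  L = 156 + 5 = 161
  U = 27 + 6·161 = 993
  B = 89 + 3·993 = 3068
Change in B: 3068 − 2978 = 90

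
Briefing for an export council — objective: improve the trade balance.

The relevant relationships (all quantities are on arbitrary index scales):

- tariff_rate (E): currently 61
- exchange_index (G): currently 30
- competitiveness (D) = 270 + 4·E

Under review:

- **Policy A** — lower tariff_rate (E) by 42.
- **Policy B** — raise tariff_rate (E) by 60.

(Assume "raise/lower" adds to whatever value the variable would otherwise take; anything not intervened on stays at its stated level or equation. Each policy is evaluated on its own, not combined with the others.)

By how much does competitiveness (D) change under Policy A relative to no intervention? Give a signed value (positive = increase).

Baseline:
  E = 61
  D = 270 + 4·61 = 514
Policy A (E − 42):
  E = 61 − 42 = 19
  D = 270 + 4·19 = 346
Change in D: 346 − 514 = -168

-168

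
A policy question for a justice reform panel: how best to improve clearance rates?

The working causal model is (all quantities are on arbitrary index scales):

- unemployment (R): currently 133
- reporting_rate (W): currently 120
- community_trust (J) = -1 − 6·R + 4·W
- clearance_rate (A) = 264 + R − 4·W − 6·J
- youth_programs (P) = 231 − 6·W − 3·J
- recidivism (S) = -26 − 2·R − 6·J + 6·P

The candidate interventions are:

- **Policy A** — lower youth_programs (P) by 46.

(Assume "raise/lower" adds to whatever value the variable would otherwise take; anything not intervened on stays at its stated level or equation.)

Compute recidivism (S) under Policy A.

4154

Policy A (P − 46):
  R = 133
  W = 120
  J = -1 − 6·133 + 4·120 = -319
  P = 231 − 6·120 − 3·(-319) (−46 from intervention) = 422
  S = -26 − 2·133 − 6·(-319) + 6·422 = 4154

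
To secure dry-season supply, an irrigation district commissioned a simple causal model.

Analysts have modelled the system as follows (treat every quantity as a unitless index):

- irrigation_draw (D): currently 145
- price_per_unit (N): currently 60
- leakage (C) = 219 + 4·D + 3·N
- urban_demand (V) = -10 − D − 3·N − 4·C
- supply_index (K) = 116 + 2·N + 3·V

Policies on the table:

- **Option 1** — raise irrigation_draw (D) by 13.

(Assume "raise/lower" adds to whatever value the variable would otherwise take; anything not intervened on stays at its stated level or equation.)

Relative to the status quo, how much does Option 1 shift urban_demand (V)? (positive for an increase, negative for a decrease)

Baseline:
  D = 145
  N = 60
  C = 219 + 4·145 + 3·60 = 979
  V = -10 − 145 − 3·60 − 4·979 = -4251
Option 1 (D + 13):
  D = 145 + 13 = 158
  N = 60
  C = 219 + 4·158 + 3·60 = 1031
  V = -10 − 158 − 3·60 − 4·1031 = -4472
Change in V: -4472 − (-4251) = -221

-221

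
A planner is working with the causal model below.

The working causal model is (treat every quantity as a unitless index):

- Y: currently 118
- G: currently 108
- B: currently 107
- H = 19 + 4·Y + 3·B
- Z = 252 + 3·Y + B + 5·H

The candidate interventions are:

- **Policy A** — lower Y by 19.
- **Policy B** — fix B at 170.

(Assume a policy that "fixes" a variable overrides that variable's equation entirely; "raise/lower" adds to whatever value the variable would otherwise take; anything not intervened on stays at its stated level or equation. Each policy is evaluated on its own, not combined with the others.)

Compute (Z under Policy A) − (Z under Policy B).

Policy A (Y − 19):
  Y = 118 − 19 = 99
  B = 107
  H = 19 + 4·99 + 3·107 = 736
  Z = 252 + 3·99 + 107 + 5·736 = 4336
Policy B (B := 170):
  Y = 118
  B = 170
  H = 19 + 4·118 + 3·170 = 1001
  Z = 252 + 3·118 + 170 + 5·1001 = 5781
Z: 4336 − 5781 = -1445

-1445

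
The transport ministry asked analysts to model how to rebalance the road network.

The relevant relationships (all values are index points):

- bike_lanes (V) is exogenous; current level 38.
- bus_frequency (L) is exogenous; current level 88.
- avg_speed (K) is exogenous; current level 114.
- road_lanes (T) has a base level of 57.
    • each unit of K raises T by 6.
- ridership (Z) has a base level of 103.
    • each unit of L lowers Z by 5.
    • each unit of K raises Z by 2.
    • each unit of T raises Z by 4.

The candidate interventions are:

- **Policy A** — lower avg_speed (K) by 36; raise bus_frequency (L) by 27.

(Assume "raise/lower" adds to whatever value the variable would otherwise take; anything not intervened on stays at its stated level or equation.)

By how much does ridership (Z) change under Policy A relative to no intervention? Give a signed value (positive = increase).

-1071

Baseline:
  L = 88
  K = 114
  T = 57 + 6·114 = 741
  Z = 103 − 5·88 + 2·114 + 4·741 = 2855
Policy A (K − 36, L + 27):
  L = 88 + 27 = 115
  K = 114 − 36 = 78
  T = 57 + 6·78 = 525
  Z = 103 − 5·115 + 2·78 + 4·525 = 1784
Change in Z: 1784 − 2855 = -1071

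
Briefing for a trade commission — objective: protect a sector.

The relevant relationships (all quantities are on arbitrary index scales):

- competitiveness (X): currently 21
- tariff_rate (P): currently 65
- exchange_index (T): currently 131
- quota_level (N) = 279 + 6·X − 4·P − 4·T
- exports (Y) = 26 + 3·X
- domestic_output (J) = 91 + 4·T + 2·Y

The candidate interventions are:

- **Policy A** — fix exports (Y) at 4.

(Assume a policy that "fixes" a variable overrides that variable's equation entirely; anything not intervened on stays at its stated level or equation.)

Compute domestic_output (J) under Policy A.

Policy A (Y := 4):
  X = 21
  T = 131
  Y = 4
  J = 91 + 4·131 + 2·4 = 623

623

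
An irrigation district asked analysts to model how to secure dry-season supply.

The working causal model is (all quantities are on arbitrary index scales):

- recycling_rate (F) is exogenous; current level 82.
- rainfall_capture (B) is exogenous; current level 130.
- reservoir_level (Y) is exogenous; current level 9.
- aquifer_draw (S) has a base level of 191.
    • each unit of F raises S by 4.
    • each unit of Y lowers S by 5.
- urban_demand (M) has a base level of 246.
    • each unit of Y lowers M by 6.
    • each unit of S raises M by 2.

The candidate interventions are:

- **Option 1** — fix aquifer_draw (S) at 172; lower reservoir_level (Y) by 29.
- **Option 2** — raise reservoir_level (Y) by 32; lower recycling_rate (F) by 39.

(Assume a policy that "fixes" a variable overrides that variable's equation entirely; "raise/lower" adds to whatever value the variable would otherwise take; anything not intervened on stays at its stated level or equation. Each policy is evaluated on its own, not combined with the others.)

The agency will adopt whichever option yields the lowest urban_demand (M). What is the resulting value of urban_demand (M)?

316

Option 1 (S := 172, Y − 29):
  F = 82
  Y = 9 − 29 = -20
  S = 172
  M = 246 − 6·(-20) + 2·172 = 710
Option 2 (Y + 32, F − 39):
  F = 82 − 39 = 43
  Y = 9 + 32 = 41
  S = 191 + 4·43 − 5·41 = 158
  M = 246 − 6·41 + 2·158 = 316
Comparing — Option 1: M=710, Option 2: M=316. Lowest is 316 (Option 2).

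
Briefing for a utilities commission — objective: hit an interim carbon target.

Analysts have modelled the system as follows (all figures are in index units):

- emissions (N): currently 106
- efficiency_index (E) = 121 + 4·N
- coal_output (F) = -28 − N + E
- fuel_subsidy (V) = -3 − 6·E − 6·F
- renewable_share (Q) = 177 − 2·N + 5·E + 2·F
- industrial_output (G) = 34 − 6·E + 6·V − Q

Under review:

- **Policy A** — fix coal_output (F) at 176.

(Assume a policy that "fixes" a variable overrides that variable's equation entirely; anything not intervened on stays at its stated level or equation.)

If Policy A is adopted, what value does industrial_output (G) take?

-32252

Policy A (F := 176):
  N = 106
  E = 121 + 4·106 = 545
  F = 176
  V = -3 − 6·545 − 6·176 = -4329
  Q = 177 − 2·106 + 5·545 + 2·176 = 3042
  G = 34 − 6·545 + 6·(-4329) − 3042 = -32252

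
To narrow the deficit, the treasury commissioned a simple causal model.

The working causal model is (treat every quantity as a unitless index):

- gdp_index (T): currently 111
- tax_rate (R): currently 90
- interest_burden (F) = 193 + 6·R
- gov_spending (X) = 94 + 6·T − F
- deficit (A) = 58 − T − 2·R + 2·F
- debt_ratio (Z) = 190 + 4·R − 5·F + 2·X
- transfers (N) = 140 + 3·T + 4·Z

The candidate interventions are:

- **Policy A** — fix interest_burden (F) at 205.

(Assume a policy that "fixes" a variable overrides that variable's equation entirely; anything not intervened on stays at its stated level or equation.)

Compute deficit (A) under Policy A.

177

Policy A (F := 205):
  T = 111
  R = 90
  F = 205
  A = 58 − 111 − 2·90 + 2·205 = 177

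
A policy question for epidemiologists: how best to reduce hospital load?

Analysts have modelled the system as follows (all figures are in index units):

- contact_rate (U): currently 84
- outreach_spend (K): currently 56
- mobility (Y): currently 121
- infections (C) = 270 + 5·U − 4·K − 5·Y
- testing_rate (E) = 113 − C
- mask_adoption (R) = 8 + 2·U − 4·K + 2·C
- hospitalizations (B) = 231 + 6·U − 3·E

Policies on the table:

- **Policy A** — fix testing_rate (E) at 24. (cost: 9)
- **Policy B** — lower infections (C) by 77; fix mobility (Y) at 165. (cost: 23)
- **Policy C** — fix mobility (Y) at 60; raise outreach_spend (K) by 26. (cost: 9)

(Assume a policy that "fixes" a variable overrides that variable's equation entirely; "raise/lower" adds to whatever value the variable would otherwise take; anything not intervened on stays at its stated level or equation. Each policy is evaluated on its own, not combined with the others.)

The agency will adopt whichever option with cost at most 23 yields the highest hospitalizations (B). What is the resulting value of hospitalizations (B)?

663

Policy A (E := 24):
  U = 84
  K = 56
  Y = 121
  C = 270 + 5·84 − 4·56 − 5·121 = -139
  E = 24
  B = 231 + 6·84 − 3·24 = 663
Policy B (C − 77, Y := 165):
  U = 84
  K = 56
  Y = 165
  C = 270 + 5·84 − 4·56 − 5·165 (−77 from intervention) = -436
  E = 113 − (-436) = 549
  B = 231 + 6·84 − 3·549 = -912
Policy C (Y := 60, K + 26):
  U = 84
  K = 56 + 26 = 82
  Y = 60
  C = 270 + 5·84 − 4·82 − 5·60 = 62
  E = 113 − 62 = 51
  B = 231 + 6·84 − 3·51 = 582
Comparing — Policy A: B=663, Policy B: B=-912, Policy C: B=582. Highest is 663 (Policy A).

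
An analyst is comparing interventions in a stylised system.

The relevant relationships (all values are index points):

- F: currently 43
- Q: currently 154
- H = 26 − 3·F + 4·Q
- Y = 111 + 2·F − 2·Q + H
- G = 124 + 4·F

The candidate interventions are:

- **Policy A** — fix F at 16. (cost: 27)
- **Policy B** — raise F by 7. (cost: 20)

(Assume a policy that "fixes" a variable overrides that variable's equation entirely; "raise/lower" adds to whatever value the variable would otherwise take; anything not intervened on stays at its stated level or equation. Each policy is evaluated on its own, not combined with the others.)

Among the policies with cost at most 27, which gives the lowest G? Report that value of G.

188

Policy A (F := 16):
  F = 16
  G = 124 + 4·16 = 188
Policy B (F + 7):
  F = 43 + 7 = 50
  G = 124 + 4·50 = 324
Comparing — Policy A: G=188, Policy B: G=324. Lowest is 188 (Policy A).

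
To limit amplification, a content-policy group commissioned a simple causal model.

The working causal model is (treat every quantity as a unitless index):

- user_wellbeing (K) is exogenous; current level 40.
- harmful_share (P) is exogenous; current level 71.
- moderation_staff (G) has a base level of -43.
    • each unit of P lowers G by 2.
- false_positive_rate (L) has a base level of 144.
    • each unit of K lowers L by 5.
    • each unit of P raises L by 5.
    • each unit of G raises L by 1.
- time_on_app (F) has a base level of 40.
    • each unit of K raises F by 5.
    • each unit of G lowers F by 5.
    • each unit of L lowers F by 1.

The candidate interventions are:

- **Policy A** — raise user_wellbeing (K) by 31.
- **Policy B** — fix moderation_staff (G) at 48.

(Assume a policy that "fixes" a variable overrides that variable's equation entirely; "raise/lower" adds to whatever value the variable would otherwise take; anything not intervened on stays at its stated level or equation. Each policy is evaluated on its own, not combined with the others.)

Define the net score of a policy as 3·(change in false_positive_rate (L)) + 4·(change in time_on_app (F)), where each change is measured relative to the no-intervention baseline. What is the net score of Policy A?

Baseline:
  K = 40
  P = 71
  G = -43 − 2·71 = -185
  L = 144 − 5·40 + 5·71 + (-185) = 114
  F = 40 + 5·40 − 5·(-185) − 114 = 1051
Policy A (K + 31):
  K = 40 + 31 = 71
  P = 71
  G = -43 − 2·71 = -185
  L = 144 − 5·71 + 5·71 + (-185) = -41
  F = 40 + 5·71 − 5·(-185) − (-41) = 1361
ΔL = -41 − 114 = -155; ΔF = 1361 − 1051 = 310
Score = 3·(-155) + 4·310 = 775

775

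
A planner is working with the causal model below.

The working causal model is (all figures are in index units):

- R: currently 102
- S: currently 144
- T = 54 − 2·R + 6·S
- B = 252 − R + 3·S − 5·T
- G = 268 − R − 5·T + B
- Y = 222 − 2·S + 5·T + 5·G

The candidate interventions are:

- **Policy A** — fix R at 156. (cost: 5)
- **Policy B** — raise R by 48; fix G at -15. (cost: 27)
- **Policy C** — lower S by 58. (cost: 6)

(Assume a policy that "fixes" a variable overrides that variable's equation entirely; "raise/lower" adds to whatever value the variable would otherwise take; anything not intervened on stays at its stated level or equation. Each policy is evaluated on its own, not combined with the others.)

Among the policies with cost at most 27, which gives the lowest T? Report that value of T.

Policy A (R := 156):
  R = 156
  S = 144
  T = 54 − 2·156 + 6·144 = 606
Policy B (R + 48, G := -15):
  R = 102 + 48 = 150
  S = 144
  T = 54 − 2·150 + 6·144 = 618
Policy C (S − 58):
  R = 102
  S = 144 − 58 = 86
  T = 54 − 2·102 + 6·86 = 366
Comparing — Policy A: T=606, Policy B: T=618, Policy C: T=366. Lowest is 366 (Policy C).

366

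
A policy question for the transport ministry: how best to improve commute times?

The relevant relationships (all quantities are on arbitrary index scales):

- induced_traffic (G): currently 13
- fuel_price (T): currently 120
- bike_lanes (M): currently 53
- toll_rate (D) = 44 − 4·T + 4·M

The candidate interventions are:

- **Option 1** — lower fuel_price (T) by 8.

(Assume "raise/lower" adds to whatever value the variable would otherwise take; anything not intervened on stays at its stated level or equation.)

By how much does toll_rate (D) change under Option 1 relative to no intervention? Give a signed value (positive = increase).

Baseline:
  T = 120
  M = 53
  D = 44 − 4·120 + 4·53 = -224
Option 1 (T − 8):
  T = 120 − 8 = 112
  M = 53
  D = 44 − 4·112 + 4·53 = -192
Change in D: -192 − (-224) = 32

32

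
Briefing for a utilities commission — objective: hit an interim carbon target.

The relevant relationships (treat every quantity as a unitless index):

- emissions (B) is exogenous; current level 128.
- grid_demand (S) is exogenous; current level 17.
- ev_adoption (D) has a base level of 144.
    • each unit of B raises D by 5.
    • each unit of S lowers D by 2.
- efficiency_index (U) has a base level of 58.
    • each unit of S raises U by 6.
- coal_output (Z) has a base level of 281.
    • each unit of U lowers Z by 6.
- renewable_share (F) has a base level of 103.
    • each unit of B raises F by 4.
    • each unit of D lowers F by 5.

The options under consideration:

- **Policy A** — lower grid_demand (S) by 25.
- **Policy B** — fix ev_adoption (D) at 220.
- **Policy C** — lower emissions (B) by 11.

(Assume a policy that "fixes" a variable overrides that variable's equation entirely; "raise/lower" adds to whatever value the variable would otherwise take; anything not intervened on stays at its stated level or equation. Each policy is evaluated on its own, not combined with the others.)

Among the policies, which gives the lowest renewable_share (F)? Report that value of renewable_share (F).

Policy A (S − 25):
  B = 128
  S = 17 − 25 = -8
  D = 144 + 5·128 − 2·(-8) = 800
  F = 103 + 4·128 − 5·800 = -3385
Policy B (D := 220):
  B = 128
  S = 17
  D = 220
  F = 103 + 4·128 − 5·220 = -485
Policy C (B − 11):
  B = 128 − 11 = 117
  S = 17
  D = 144 + 5·117 − 2·17 = 695
  F = 103 + 4·117 − 5·695 = -2904
Comparing — Policy A: F=-3385, Policy B: F=-485, Policy C: F=-2904. Lowest is -3385 (Policy A).

-3385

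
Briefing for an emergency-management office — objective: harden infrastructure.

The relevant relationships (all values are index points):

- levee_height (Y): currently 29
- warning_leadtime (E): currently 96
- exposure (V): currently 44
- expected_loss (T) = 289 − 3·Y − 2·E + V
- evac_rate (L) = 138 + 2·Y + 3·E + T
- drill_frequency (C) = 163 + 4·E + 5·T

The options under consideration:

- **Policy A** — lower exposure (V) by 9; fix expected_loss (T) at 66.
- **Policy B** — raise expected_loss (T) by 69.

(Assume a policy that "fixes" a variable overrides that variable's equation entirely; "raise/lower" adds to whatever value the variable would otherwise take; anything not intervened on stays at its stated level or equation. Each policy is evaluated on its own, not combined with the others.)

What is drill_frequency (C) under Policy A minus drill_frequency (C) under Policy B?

-285

Policy A (V − 9, T := 66):
  Y = 29
  E = 96
  V = 44 − 9 = 35
  T = 66
  C = 163 + 4·96 + 5·66 = 877
Policy B (T + 69):
  Y = 29
  E = 96
  V = 44
  T = 289 − 3·29 − 2·96 + 44 (+69 from intervention) = 123
  C = 163 + 4·96 + 5·123 = 1162
C: 877 − 1162 = -285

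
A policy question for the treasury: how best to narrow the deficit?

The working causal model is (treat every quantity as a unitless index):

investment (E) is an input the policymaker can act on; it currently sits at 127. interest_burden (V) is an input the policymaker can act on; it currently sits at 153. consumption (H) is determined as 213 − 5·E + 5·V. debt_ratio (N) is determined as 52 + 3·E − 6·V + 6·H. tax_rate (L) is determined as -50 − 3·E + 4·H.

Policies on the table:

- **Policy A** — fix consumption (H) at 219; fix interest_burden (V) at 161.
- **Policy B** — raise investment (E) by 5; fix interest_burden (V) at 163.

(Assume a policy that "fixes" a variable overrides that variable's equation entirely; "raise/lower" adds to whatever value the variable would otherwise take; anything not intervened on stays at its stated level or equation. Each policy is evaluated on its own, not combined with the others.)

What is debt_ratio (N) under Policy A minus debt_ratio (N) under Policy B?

-897

Policy A (H := 219, V := 161):
  E = 127
  V = 161
  H = 219
  N = 52 + 3·127 − 6·161 + 6·219 = 781
Policy B (E + 5, V := 163):
  E = 127 + 5 = 132
  V = 163
  H = 213 − 5·132 + 5·163 = 368
  N = 52 + 3·132 − 6·163 + 6·368 = 1678
N: 781 − 1678 = -897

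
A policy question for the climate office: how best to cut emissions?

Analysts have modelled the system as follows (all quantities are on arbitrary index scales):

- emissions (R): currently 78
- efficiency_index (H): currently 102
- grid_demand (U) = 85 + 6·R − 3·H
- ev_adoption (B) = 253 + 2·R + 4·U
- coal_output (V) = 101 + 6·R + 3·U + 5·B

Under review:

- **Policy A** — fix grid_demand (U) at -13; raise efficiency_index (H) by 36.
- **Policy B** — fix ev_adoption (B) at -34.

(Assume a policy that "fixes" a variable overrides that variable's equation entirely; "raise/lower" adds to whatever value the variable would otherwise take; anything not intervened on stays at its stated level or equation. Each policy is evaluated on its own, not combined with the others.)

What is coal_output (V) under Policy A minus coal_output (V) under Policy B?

1175

Policy A (U := -13, H + 36):
  R = 78
  H = 102 + 36 = 138
  U = -13
  B = 253 + 2·78 + 4·(-13) = 357
  V = 101 + 6·78 + 3·(-13) + 5·357 = 2315
Policy B (B := -34):
  R = 78
  H = 102
  U = 85 + 6·78 − 3·102 = 247
  B = -34
  V = 101 + 6·78 + 3·247 + 5·(-34) = 1140
V: 2315 − 1140 = 1175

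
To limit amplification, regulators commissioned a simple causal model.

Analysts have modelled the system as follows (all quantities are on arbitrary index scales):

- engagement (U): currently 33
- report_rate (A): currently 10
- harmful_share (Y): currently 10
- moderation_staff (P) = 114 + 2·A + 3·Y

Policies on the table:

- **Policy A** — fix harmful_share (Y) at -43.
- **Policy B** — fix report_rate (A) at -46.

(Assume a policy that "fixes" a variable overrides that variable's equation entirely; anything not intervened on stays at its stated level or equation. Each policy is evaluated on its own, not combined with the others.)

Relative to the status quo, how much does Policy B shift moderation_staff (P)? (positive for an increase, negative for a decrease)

Baseline:
  A = 10
  Y = 10
  P = 114 + 2·10 + 3·10 = 164
Policy B (A := -46):
  A = -46
  Y = 10
  P = 114 + 2·(-46) + 3·10 = 52
Change in P: 52 − 164 = -112

-112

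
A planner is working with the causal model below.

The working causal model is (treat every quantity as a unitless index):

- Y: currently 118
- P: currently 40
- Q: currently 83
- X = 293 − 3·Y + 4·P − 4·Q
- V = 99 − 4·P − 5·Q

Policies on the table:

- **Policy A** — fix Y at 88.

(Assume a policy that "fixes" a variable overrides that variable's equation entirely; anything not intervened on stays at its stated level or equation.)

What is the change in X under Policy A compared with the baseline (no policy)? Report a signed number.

90

Baseline:
  Y = 118
  P = 40
  Q = 83
  X = 293 − 3·118 + 4·40 − 4·83 = -233
Policy A (Y := 88):
  Y = 88
  P = 40
  Q = 83
  X = 293 − 3·88 + 4·40 − 4·83 = -143
Change in X: -143 − (-233) = 90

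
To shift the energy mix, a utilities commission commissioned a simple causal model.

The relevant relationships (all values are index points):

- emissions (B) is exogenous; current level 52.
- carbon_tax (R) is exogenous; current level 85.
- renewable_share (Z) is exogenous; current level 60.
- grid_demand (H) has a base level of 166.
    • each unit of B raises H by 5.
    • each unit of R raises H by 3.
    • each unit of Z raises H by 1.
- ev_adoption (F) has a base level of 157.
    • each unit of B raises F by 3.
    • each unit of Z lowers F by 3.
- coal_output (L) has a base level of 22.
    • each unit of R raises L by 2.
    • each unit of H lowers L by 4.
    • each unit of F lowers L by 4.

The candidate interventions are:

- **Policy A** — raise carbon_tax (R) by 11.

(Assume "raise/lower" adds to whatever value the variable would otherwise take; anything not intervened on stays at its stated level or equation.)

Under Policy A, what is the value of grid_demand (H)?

774

Policy A (R + 11):
  B = 52
  R = 85 + 11 = 96
  Z = 60
  H = 166 + 5·52 + 3·96 + 60 = 774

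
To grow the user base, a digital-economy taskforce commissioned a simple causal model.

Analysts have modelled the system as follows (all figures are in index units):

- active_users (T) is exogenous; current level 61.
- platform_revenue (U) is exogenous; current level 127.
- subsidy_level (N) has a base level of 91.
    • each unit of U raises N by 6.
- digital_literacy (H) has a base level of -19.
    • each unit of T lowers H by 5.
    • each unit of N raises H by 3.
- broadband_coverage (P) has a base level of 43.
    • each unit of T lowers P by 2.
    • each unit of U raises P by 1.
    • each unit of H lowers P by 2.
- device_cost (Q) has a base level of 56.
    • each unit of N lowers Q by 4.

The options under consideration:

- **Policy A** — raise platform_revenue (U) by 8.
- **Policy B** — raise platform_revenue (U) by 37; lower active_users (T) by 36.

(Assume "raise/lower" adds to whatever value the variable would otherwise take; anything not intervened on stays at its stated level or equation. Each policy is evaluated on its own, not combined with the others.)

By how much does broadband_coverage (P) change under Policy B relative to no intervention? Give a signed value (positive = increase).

Baseline:
  T = 61
  U = 127
  N = 91 + 6·127 = 853
  H = -19 − 5·61 + 3·853 = 2235
  P = 43 − 2·61 + 127 − 2·2235 = -4422
Policy B (U + 37, T − 36):
  T = 61 − 36 = 25
  U = 127 + 37 = 164
  N = 91 + 6·164 = 1075
  H = -19 − 5·25 + 3·1075 = 3081
  P = 43 − 2·25 + 164 − 2·3081 = -6005
Change in P: -6005 − (-4422) = -1583

-1583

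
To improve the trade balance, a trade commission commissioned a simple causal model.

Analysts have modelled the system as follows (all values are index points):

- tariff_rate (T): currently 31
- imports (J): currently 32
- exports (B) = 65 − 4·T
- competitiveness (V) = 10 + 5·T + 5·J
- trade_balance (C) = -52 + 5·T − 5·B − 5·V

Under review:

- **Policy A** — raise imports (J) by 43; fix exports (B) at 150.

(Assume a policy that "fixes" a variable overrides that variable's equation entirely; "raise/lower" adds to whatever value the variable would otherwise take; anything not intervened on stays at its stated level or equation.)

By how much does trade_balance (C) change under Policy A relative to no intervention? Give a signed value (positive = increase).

-2120

Baseline:
  T = 31
  J = 32
  B = 65 − 4·31 = -59
  V = 10 + 5·31 + 5·32 = 325
  C = -52 + 5·31 − 5·(-59) − 5·325 = -1227
Policy A (J + 43, B := 150):
  T = 31
  J = 32 + 43 = 75
  B = 150
  V = 10 + 5·31 + 5·75 = 540
  C = -52 + 5·31 − 5·150 − 5·540 = -3347
Change in C: -3347 − (-1227) = -2120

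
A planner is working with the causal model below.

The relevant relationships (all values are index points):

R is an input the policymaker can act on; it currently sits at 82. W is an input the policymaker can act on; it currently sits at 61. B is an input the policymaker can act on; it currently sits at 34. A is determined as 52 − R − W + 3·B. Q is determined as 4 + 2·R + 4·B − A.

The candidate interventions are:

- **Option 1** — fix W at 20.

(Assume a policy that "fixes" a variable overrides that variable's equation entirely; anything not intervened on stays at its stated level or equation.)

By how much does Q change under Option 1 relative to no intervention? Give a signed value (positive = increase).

-41

Baseline:
  R = 82
  W = 61
  B = 34
  A = 52 − 82 − 61 + 3·34 = 11
  Q = 4 + 2·82 + 4·34 − 11 = 293
Option 1 (W := 20):
  R = 82
  W = 20
  B = 34
  A = 52 − 82 − 20 + 3·34 = 52
  Q = 4 + 2·82 + 4·34 − 52 = 252
Change in Q: 252 − 293 = -41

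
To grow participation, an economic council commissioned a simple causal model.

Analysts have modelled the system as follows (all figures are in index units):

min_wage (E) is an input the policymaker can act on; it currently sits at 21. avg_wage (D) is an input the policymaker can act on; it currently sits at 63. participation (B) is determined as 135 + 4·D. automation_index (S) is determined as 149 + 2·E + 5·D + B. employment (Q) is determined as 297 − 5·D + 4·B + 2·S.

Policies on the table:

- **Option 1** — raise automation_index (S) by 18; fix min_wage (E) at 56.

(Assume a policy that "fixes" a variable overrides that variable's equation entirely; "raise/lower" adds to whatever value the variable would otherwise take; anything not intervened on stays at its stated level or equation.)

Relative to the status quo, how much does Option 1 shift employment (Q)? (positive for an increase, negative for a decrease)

Baseline:
  E = 21
  D = 63
  B = 135 + 4·63 = 387
  S = 149 + 2·21 + 5·63 + 387 = 893
  Q = 297 − 5·63 + 4·387 + 2·893 = 3316
Option 1 (S + 18, E := 56):
  E = 56
  D = 63
  B = 135 + 4·63 = 387
  S = 149 + 2·56 + 5·63 + 387 (+18 from intervention) = 981
  Q = 297 − 5·63 + 4·387 + 2·981 = 3492
Change in Q: 3492 − 3316 = 176

176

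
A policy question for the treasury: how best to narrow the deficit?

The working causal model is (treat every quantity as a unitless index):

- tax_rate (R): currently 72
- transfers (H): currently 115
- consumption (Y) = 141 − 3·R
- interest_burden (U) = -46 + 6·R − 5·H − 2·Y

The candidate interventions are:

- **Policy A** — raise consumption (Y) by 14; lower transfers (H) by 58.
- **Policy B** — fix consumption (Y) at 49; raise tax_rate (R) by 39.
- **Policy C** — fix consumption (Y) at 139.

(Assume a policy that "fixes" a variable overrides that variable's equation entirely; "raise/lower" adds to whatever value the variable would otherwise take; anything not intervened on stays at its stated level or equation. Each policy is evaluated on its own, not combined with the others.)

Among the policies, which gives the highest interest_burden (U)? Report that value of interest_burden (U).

Policy A (Y + 14, H − 58):
  R = 72
  H = 115 − 58 = 57
  Y = 141 − 3·72 (+14 from intervention) = -61
  U = -46 + 6·72 − 5·57 − 2·(-61) = 223
Policy B (Y := 49, R + 39):
  R = 72 + 39 = 111
  H = 115
  Y = 49
  U = -46 + 6·111 − 5·115 − 2·49 = -53
Policy C (Y := 139):
  R = 72
  H = 115
  Y = 139
  U = -46 + 6·72 − 5·115 − 2·139 = -467
Comparing — Policy A: U=223, Policy B: U=-53, Policy C: U=-467. Highest is 223 (Policy A).

223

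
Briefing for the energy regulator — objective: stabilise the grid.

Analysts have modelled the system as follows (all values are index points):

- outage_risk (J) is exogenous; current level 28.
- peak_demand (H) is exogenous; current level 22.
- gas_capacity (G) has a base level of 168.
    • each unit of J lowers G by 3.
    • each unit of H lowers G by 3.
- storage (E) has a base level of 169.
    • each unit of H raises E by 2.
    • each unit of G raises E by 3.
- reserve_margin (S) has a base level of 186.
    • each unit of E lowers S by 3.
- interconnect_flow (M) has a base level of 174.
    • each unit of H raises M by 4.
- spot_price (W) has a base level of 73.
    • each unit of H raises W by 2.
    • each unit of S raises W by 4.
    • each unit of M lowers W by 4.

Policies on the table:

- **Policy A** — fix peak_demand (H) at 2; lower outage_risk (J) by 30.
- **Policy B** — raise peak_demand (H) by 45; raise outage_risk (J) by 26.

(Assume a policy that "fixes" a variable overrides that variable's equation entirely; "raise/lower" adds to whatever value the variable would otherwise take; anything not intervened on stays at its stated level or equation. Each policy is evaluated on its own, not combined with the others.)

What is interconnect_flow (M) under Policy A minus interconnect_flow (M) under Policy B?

-260

Policy A (H := 2, J − 30):
  H = 2
  M = 174 + 4·2 = 182
Policy B (H + 45, J + 26):
  H = 22 + 45 = 67
  M = 174 + 4·67 = 442
M: 182 − 442 = -260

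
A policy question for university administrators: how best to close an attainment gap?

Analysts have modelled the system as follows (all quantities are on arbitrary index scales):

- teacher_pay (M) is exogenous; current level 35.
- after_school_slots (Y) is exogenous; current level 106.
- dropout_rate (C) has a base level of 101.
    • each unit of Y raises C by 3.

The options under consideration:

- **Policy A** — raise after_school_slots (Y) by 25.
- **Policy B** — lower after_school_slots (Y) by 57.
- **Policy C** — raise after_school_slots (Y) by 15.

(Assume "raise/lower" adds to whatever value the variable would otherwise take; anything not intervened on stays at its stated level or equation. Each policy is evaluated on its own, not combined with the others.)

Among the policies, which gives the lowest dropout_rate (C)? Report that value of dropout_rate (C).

248

Policy A (Y + 25):
  Y = 106 + 25 = 131
  C = 101 + 3·131 = 494
Policy B (Y − 57):
  Y = 106 − 57 = 49
  C = 101 + 3·49 = 248
Policy C (Y + 15):
  Y = 106 + 15 = 121
  C = 101 + 3·121 = 464
Comparing — Policy A: C=494, Policy B: C=248, Policy C: C=464. Lowest is 248 (Policy B).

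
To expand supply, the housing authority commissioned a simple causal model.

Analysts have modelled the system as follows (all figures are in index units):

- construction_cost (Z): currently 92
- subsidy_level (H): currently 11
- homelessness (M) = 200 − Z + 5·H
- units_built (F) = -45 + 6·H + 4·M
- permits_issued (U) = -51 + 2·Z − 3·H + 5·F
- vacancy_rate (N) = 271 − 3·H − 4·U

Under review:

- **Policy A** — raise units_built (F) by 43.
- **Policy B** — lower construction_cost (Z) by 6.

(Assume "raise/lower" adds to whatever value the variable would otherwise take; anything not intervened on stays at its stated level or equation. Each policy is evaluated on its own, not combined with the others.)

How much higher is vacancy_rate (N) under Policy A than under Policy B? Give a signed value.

Policy A (F + 43):
  Z = 92
  H = 11
  M = 200 − 92 + 5·11 = 163
  F = -45 + 6·11 + 4·163 (+43 from intervention) = 716
  U = -51 + 2·92 − 3·11 + 5·716 = 3680
  N = 271 − 3·11 − 4·3680 = -14482
Policy B (Z − 6):
  Z = 92 − 6 = 86
  H = 11
  M = 200 − 86 + 5·11 = 169
  F = -45 + 6·11 + 4·169 = 697
  U = -51 + 2·86 − 3·11 + 5·697 = 3573
  N = 271 − 3·11 − 4·3573 = -14054
N: -14482 − (-14054) = -428

-428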